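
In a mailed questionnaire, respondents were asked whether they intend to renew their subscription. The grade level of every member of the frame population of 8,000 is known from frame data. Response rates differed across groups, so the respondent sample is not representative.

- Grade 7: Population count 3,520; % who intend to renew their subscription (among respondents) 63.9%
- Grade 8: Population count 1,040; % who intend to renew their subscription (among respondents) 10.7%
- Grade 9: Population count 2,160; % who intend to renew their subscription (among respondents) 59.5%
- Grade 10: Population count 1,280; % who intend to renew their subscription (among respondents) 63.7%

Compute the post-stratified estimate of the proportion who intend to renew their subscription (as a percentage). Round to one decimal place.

Weight each group's respondent value by its population share:
  Grade 7: (3,520/8,000) × 63.9 = 28.116
  Grade 8: (1,040/8,000) × 10.7 = 1.391
  Grade 9: (2,160/8,000) × 59.5 = 16.065
  Grade 10: (1,280/8,000) × 63.7 = 10.192
Post-stratified estimate = 55.764 → 55.8%.

55.8%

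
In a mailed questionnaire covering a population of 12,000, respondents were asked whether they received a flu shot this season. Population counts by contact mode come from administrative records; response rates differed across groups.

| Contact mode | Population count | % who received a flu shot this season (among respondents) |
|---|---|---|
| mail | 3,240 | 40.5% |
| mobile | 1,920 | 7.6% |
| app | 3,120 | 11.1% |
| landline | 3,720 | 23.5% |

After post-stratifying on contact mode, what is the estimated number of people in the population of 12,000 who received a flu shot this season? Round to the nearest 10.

2,680

Estimated count per cell = population count × respondent percentage:
  mail: 3,240 × 40.5% = 1312.2
  mobile: 1,920 × 7.6% = 145.92
  app: 3,120 × 11.1% = 346.32
  landline: 3,720 × 23.5% = 874.2
Estimated total = 2678.64 → 2,680.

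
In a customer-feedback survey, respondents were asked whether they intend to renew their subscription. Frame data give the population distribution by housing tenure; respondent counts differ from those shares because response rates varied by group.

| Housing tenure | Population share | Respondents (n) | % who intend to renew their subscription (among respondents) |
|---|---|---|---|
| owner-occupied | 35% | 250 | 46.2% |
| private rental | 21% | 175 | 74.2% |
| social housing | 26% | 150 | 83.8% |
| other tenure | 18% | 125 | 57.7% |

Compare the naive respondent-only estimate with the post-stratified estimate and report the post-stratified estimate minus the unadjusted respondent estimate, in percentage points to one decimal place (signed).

Naive respondent-only estimate (weights = respondent counts):
  (250/700)×46.2 + (175/700)×74.2 + (150/700)×83.8 + (125/700)×57.7 = 63.3107%
Post-stratified estimate weights by population shares:
  0.35×46.2 + 0.21×74.2 + 0.26×83.8 + 0.18×57.7 = 63.926%
Difference = 63.926 − 63.3107 = 0.6153 pp.

+0.6 percentage points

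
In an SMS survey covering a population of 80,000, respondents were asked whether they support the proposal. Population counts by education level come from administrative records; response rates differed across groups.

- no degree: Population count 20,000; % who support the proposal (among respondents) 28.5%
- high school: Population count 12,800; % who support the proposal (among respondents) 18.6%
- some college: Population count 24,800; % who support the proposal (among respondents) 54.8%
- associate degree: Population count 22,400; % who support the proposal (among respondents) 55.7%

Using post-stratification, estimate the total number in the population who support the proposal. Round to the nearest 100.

34,100

Estimated count per cell = population count × respondent percentage:
  no degree: 20,000 × 28.5% = 5700
  high school: 12,800 × 18.6% = 2380.8
  some college: 24,800 × 54.8% = 13590.4
  associate degree: 22,400 × 55.7% = 12476.8
Estimated total = 34,148 → 34,100.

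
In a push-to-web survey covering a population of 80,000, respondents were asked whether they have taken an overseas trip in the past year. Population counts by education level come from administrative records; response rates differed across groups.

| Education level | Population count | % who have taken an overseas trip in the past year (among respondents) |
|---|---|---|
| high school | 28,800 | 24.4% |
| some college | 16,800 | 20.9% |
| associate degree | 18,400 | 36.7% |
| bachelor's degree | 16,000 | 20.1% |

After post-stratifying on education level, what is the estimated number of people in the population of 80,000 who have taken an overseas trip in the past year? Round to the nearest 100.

Apply each group's respondent rate to its population count:
  high school: 28,800 × 24.4% = 7027.2
  some college: 16,800 × 20.9% = 3511.2
  associate degree: 18,400 × 36.7% = 6752.8
  bachelor's degree: 16,000 × 20.1% = 3216
Estimated total = 20507.2 → 20,500.

20,500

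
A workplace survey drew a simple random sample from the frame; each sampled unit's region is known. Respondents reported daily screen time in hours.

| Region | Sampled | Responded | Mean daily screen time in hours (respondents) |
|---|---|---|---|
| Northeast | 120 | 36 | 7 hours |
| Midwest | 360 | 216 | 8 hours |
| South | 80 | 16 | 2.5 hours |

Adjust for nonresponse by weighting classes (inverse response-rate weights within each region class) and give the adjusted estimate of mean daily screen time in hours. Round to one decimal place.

Response rates by class: Northeast 36/120 = 30%, Midwest 216/360 = 60%, South 16/80 = 20%.
Each respondent's weight = sampled/responded in their class; summing within a class gives n_sampled, so:
  Northeast: 120 × 7 = 840
  Midwest: 360 × 8 = 2880
  South: 80 × 2.5 = 200
Adjusted estimate = 3920 / 560 = 7 → 7.0.

7.0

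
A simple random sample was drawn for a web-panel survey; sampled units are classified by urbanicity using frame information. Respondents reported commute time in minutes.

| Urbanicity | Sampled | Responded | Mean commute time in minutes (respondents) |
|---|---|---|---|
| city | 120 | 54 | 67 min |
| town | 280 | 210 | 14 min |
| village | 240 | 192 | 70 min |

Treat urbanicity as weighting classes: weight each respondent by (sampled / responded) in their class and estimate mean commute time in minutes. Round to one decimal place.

44.9

Response rates by class: city 54/120 = 45%, town 210/280 = 75%, village 192/240 = 80%.
With weight = n_sampled/n_responded per class, the weighted class total is n_sampled:
  city: 120 × 67 = 8040
  town: 280 × 14 = 3920
  village: 240 × 70 = 16,800
Adjusted estimate = 28,760 / 640 = 44.9375 → 44.9.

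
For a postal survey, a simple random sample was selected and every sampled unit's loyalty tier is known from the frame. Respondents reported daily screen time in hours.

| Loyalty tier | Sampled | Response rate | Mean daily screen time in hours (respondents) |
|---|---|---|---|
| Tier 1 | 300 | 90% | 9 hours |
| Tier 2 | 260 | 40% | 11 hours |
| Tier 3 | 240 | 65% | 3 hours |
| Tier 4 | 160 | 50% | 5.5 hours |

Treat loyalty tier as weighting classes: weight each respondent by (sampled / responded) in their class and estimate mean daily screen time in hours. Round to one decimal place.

7.5

Weighting each respondent by the inverse class response rate inflates each class back to its sampled size, so the class weight is n_sampled:
  Tier 1: 300 × 9 = 2700
  Tier 2: 260 × 11 = 2860
  Tier 3: 240 × 3 = 720
  Tier 4: 160 × 5.5 = 880
Adjusted estimate = 7160 / 960 = 7.45833 → 7.5.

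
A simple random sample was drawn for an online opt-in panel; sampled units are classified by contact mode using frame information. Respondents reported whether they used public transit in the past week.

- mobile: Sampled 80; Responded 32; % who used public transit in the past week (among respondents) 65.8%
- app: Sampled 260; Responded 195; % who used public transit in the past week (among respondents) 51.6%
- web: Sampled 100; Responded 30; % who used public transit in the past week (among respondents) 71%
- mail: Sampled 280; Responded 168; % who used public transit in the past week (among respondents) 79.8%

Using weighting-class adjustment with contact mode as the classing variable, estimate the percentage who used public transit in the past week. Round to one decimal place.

Class response rates: mobile 32/80 = 40%, app 195/260 = 75%, web 30/100 = 30%, mail 168/280 = 60%.
Weighting each respondent by the inverse class response rate inflates each class back to its sampled size, so the class weight is n_sampled:
  mobile: 80 × 65.8 = 5264
  app: 260 × 51.6 = 13,416
  web: 100 × 71 = 7100
  mail: 280 × 79.8 = 22,344
Adjusted estimate = 48,124 / 720 = 66.8389 → 66.8%.

66.8%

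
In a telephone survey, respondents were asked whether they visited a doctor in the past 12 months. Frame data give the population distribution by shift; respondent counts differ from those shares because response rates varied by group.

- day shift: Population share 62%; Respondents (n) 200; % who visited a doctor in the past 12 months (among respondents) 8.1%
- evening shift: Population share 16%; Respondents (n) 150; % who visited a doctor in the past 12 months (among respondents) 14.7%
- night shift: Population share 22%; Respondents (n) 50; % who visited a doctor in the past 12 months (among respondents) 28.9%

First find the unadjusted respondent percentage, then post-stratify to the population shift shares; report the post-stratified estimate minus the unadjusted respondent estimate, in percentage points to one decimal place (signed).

+0.6 percentage points

Without adjustment, the pooled respondent share is:
  (200/400)×8.1 + (150/400)×14.7 + (50/400)×28.9 = 13.175%
Reweighting by population shift shares:
  0.62×8.1 + 0.16×14.7 + 0.22×28.9 = 13.732%
Difference = 13.732 − 13.175 = 0.557 pp.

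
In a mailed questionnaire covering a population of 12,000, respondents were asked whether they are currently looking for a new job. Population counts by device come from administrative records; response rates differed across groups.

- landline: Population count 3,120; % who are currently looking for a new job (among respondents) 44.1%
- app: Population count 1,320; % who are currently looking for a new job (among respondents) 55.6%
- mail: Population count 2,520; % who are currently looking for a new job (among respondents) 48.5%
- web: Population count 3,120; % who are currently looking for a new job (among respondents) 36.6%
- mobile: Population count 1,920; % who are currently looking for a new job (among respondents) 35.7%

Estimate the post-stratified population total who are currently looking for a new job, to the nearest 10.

5,160

Each cell contributes its population count × the respondent rate:
  landline: 3,120 × 44.1% = 1375.92
  app: 1,320 × 55.6% = 733.92
  mail: 2,520 × 48.5% = 1222.2
  web: 3,120 × 36.6% = 1141.92
  mobile: 1,920 × 35.7% = 685.44
Estimated total = 5159.4 → 5,160.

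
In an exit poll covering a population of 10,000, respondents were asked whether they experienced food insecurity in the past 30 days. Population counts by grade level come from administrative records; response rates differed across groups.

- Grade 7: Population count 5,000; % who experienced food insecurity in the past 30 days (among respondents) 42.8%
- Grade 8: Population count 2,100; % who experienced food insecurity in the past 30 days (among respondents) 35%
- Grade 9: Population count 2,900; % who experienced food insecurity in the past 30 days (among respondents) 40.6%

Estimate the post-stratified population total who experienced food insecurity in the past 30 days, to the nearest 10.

4,050

Apply each group's respondent rate to its population count:
  Grade 7: 5,000 × 42.8% = 2140
  Grade 8: 2,100 × 35% = 735
  Grade 9: 2,900 × 40.6% = 1177.4
Estimated total = 4052.4 → 4,050.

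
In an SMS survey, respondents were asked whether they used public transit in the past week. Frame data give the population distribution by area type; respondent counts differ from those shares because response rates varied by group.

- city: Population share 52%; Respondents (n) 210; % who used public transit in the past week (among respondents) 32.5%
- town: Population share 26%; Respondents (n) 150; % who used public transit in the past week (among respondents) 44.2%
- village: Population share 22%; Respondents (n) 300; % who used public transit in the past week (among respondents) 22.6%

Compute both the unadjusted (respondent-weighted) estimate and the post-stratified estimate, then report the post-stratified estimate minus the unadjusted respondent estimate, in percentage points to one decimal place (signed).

+2.7 percentage points

Without adjustment, the pooled respondent share is:
  (210/660)×32.5 + (150/660)×44.2 + (300/660)×22.6 = 30.6591%
Post-stratified estimate weights by population shares:
  0.52×32.5 + 0.26×44.2 + 0.22×22.6 = 33.364%
Difference = 33.364 − 30.6591 = 2.7049 pp.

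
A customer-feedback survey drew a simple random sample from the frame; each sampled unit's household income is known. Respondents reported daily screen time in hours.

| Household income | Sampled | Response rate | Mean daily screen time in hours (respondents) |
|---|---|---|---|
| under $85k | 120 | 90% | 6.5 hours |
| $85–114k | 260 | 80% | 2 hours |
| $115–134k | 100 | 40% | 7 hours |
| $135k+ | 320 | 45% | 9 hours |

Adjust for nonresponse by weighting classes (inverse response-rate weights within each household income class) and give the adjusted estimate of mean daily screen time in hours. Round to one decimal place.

With weight = n_sampled/n_responded per class, the weighted class total is n_sampled:
  under $85k: 120 × 6.5 = 780
  $85–114k: 260 × 2 = 520
  $115–134k: 100 × 7 = 700
  $135k+: 320 × 9 = 2880
Adjusted estimate = 4880 / 800 = 6.1 → 6.1.

6.1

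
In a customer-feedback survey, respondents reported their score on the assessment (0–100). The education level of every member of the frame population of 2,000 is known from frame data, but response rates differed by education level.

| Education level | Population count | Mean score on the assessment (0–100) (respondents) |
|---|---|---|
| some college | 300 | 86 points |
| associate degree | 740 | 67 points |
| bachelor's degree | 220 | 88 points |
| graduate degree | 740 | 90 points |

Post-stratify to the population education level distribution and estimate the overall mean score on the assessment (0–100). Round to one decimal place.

Weight each group's respondent value by its population share:
  some college: (300/2,000) × 86 = 12.9
  associate degree: (740/2,000) × 67 = 24.79
  bachelor's degree: (220/2,000) × 88 = 9.68
  graduate degree: (740/2,000) × 90 = 33.3
Post-stratified estimate = 80.67 → 80.7.

80.7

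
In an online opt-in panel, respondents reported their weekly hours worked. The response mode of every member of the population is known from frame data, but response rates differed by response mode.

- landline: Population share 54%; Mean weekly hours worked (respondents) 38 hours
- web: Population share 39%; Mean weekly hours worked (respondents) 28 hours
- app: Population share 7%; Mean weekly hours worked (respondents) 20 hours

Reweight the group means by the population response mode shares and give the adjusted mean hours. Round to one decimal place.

Post-stratification weights by population share, not respondent share:
  landline: 0.54 × 38 = 20.52
  web: 0.39 × 28 = 10.92
  app: 0.07 × 20 = 1.4
Post-stratified estimate = 32.84 → 32.8.

32.8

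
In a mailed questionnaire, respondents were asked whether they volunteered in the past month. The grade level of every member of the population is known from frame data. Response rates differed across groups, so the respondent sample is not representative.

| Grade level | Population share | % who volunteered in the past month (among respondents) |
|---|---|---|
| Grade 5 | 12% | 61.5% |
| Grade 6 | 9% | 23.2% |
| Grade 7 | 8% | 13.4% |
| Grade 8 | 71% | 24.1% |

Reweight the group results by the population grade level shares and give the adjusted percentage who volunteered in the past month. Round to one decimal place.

27.7%

Each cell contributes population-share × respondent value:
  Grade 5: 0.12 × 61.5 = 7.38
  Grade 6: 0.09 × 23.2 = 2.088
  Grade 7: 0.08 × 13.4 = 1.072
  Grade 8: 0.71 × 24.1 = 17.111
Post-stratified estimate = 27.651 → 27.7%.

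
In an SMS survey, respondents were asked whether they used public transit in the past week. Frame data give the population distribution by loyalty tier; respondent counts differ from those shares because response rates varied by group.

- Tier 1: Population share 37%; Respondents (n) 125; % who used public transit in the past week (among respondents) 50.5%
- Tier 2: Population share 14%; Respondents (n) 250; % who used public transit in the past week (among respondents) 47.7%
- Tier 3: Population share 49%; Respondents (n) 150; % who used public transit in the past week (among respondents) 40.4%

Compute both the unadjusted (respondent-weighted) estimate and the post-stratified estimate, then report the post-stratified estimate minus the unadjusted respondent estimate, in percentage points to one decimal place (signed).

Without adjustment, the pooled respondent share is:
  (125/525)×50.5 + (250/525)×47.7 + (150/525)×40.4 = 46.281%
Reweighting by population loyalty tier shares:
  0.37×50.5 + 0.14×47.7 + 0.49×40.4 = 45.159%
Difference = 45.159 − 46.281 = -1.122 pp.

-1.1 percentage points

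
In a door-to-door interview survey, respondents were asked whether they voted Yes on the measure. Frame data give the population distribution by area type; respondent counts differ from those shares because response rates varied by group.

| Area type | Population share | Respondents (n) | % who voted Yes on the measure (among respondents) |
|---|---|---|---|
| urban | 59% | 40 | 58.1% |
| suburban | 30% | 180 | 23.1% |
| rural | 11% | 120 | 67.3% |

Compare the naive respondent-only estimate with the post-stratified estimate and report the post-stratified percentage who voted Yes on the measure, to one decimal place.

48.6%

Naive respondent-only estimate (weights = respondent counts):
  (40/340)×58.1 + (180/340)×23.1 + (120/340)×67.3 = 42.8176%
Post-stratifying to population shares instead:
  0.59×58.1 + 0.3×23.1 + 0.11×67.3 = 48.612%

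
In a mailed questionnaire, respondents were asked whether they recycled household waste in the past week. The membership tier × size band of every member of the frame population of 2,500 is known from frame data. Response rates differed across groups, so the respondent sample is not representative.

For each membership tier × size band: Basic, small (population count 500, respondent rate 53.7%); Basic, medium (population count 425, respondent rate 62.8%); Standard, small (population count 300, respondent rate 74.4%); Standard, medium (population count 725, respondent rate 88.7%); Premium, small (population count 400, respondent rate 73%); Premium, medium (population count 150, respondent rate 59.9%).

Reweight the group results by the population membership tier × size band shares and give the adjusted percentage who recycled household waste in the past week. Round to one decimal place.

Post-stratification weights by population share, not respondent share:
  Basic, small: (500/2,500) × 53.7 = 10.74
  Basic, medium: (425/2,500) × 62.8 = 10.676
  Standard, small: (300/2,500) × 74.4 = 8.928
  Standard, medium: (725/2,500) × 88.7 = 25.723
  Premium, small: (400/2,500) × 73 = 11.68
  Premium, medium: (150/2,500) × 59.9 = 3.594
Post-stratified estimate = 71.341 → 71.3%.

71.3%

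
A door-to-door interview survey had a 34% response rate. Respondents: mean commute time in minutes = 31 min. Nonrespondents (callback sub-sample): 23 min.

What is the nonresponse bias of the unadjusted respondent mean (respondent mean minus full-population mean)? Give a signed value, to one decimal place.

Nonresponse fraction = 1 − 0.34 = 0.66.
Bias = (nonresponse fraction) × (respondent mean − nonrespondent mean)
     = 0.66 × (31 − 23) = 0.66 × 8 = 5.28.

+5.3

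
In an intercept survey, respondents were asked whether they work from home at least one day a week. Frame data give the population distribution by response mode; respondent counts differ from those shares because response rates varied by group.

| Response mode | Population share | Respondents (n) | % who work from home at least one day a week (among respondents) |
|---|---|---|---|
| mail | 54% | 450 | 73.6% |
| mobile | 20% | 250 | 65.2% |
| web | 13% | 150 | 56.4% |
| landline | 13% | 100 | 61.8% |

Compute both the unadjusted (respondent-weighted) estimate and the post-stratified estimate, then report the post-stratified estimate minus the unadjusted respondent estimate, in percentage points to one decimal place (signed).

+0.7 percentage points

Unadjusted (pooled respondent) estimate weights by respondent counts:
  (450/950)×73.6 + (250/950)×65.2 + (150/950)×56.4 + (100/950)×61.8 = 67.4316%
Post-stratifying to population shares instead:
  0.54×73.6 + 0.2×65.2 + 0.13×56.4 + 0.13×61.8 = 68.15%
Difference = 68.15 − 67.4316 = 0.7184 pp.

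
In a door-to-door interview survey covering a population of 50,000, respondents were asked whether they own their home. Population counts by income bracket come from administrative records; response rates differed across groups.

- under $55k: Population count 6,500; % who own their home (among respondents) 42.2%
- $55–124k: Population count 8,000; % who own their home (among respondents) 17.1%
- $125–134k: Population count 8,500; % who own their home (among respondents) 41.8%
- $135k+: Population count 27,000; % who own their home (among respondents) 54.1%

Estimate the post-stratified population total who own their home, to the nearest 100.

22,300

Apply each group's respondent rate to its population count:
  under $55k: 6,500 × 42.2% = 2743
  $55–124k: 8,000 × 17.1% = 1368
  $125–134k: 8,500 × 41.8% = 3553
  $135k+: 27,000 × 54.1% = 14,607
Estimated total = 22,271 → 22,300.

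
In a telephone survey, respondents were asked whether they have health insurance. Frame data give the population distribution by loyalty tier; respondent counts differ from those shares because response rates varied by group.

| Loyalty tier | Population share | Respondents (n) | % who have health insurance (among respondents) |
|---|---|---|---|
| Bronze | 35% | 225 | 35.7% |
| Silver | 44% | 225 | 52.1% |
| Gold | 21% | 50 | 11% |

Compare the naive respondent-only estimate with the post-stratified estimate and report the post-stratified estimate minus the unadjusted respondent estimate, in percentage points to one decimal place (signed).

-2.9 percentage points

Without adjustment, the pooled respondent share is:
  (225/500)×35.7 + (225/500)×52.1 + (50/500)×11 = 40.61%
Post-stratified estimate weights by population shares:
  0.35×35.7 + 0.44×52.1 + 0.21×11 = 37.729%
Difference = 37.729 − 40.61 = -2.881 pp.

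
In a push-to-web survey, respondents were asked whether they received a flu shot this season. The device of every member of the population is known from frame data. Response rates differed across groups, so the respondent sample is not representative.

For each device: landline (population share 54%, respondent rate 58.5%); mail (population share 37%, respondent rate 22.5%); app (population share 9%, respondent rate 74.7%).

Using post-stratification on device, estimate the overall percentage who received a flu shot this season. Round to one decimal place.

Weight each group's respondent value by its population share:
  landline: 0.54 × 58.5 = 31.59
  mail: 0.37 × 22.5 = 8.325
  app: 0.09 × 74.7 = 6.723
Post-stratified estimate = 46.638 → 46.6%.

46.6%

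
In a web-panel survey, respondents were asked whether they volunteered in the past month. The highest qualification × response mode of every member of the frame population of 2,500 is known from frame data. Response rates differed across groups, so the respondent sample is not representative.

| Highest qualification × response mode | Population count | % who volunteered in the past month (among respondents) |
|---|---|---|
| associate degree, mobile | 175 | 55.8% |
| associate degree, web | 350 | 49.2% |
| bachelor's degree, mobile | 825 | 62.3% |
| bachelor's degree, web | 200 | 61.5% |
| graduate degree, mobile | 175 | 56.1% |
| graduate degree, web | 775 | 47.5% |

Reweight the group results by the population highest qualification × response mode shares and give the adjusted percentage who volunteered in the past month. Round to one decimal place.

54.9%

Reweight to the known highest qualification × response mode distribution:
  associate degree, mobile: (175/2,500) × 55.8 = 3.906
  associate degree, web: (350/2,500) × 49.2 = 6.888
  bachelor's degree, mobile: (825/2,500) × 62.3 = 20.559
  bachelor's degree, web: (200/2,500) × 61.5 = 4.92
  graduate degree, mobile: (175/2,500) × 56.1 = 3.927
  graduate degree, web: (775/2,500) × 47.5 = 14.725
Post-stratified estimate = 54.925 → 54.9%.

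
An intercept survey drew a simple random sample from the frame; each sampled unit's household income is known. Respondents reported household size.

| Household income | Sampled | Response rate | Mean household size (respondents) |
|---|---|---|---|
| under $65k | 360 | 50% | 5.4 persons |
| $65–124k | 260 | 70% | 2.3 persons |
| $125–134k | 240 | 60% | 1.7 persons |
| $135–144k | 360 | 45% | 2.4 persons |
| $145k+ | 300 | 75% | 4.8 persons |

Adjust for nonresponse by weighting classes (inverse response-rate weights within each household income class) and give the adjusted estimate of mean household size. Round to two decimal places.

Inverse-response-rate weighting restores each class to its sampled count, so class totals weight by n_sampled:
  under $65k: 360 × 5.4 = 1944
  $65–124k: 260 × 2.3 = 598
  $125–134k: 240 × 1.7 = 408
  $135–144k: 360 × 2.4 = 864
  $145k+: 300 × 4.8 = 1440
Adjusted estimate = 5254 / 1,520 = 3.45658 → 3.46.

3.46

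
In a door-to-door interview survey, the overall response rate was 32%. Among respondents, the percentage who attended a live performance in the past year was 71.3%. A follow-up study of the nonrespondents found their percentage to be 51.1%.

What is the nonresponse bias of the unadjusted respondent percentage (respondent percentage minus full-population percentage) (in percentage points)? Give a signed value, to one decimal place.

+13.7 percentage points

Nonresponse fraction = 1 − 0.32 = 0.68.
Bias = (nonresponse fraction) × (respondent percentage − nonrespondent percentage)
     = 0.68 × (71.3 − 51.1) = 0.68 × 20.2 = 13.736.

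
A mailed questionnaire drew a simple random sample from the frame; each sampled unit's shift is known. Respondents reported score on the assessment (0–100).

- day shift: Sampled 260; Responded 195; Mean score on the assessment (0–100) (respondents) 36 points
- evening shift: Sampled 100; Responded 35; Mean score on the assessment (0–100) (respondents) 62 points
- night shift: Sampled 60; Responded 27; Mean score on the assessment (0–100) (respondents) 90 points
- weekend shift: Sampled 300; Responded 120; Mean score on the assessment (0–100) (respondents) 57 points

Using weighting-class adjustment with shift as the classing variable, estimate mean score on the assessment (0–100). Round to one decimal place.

52.9

Class response rates: day shift 195/260 = 75%, evening shift 35/100 = 35%, night shift 27/60 = 45%, weekend shift 120/300 = 40%.
With weight = n_sampled/n_responded per class, the weighted class total is n_sampled:
  day shift: 260 × 36 = 9360
  evening shift: 100 × 62 = 6200
  night shift: 60 × 90 = 5400
  weekend shift: 300 × 57 = 17,100
Adjusted estimate = 38,060 / 720 = 52.8611 → 52.9.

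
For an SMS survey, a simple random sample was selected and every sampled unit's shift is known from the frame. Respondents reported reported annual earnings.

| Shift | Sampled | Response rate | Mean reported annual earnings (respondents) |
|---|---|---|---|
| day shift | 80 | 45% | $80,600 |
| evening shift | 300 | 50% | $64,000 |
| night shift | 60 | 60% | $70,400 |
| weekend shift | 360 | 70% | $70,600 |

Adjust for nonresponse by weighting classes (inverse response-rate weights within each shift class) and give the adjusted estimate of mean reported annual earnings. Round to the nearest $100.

With weight = n_sampled/n_responded per class, the weighted class total is n_sampled:
  day shift: 80 × 80,600 = 6,448,000
  evening shift: 300 × 64,000 = 19,200,000
  night shift: 60 × 70,400 = 4,224,000
  weekend shift: 360 × 70,600 = 25,416,000
Adjusted estimate = 55,288,000 / 800 = 69,110 → $69,100.

$69,100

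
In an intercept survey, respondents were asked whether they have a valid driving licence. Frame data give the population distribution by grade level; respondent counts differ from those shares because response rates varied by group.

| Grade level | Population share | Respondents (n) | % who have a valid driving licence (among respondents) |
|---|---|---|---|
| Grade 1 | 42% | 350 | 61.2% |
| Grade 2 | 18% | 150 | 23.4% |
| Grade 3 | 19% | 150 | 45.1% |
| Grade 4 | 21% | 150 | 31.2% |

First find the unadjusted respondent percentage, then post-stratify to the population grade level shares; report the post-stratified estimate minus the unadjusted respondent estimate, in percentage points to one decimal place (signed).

Without adjustment, the pooled respondent share is:
  (350/800)×61.2 + (150/800)×23.4 + (150/800)×45.1 + (150/800)×31.2 = 45.4688%
Reweighting by population grade level shares:
  0.42×61.2 + 0.18×23.4 + 0.19×45.1 + 0.21×31.2 = 45.037%
Difference = 45.037 − 45.4688 = -0.4318 pp.

-0.4 percentage points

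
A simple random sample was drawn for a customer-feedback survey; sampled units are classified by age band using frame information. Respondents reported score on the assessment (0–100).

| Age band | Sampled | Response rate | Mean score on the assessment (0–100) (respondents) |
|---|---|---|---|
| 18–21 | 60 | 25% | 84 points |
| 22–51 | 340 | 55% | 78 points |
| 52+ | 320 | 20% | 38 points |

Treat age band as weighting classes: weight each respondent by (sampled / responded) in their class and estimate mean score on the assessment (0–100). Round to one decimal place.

60.7

With weight = n_sampled/n_responded per class, the weighted class total is n_sampled:
  18–21: 60 × 84 = 5040
  22–51: 340 × 78 = 26,520
  52+: 320 × 38 = 12,160
Adjusted estimate = 43,720 / 720 = 60.7222 → 60.7.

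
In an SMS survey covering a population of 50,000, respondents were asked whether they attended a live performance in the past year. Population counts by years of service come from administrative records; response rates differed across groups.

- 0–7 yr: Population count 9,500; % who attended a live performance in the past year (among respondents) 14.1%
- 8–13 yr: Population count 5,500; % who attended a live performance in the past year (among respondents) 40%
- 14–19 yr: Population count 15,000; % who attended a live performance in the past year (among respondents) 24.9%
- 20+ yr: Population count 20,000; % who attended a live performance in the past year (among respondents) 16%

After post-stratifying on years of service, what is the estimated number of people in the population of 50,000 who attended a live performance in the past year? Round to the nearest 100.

Each cell contributes its population count × the respondent rate:
  0–7 yr: 9,500 × 14.1% = 1339.5
  8–13 yr: 5,500 × 40% = 2200
  14–19 yr: 15,000 × 24.9% = 3735
  20+ yr: 20,000 × 16% = 3200
Estimated total = 10474.5 → 10,500.

10,500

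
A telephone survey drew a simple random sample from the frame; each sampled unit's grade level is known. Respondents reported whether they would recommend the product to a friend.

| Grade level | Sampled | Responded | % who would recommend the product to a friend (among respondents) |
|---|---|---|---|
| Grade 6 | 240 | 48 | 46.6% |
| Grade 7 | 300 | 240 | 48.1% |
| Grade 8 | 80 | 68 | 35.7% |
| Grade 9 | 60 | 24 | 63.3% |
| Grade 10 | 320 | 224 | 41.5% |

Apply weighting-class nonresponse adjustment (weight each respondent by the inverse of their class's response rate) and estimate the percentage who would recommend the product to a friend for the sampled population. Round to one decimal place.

Class response rates: Grade 6 48/240 = 20%, Grade 7 240/300 = 80%, Grade 8 68/80 = 85%, Grade 9 24/60 = 40%, Grade 10 224/320 = 70%.
Weighting each respondent by the inverse class response rate inflates each class back to its sampled size, so the class weight is n_sampled:
  Grade 6: 240 × 46.6 = 11,184
  Grade 7: 300 × 48.1 = 14,430
  Grade 8: 80 × 35.7 = 2856
  Grade 9: 60 × 63.3 = 3798
  Grade 10: 320 × 41.5 = 13,280
Adjusted estimate = 45,548 / 1,000 = 45.548 → 45.5%.

45.5%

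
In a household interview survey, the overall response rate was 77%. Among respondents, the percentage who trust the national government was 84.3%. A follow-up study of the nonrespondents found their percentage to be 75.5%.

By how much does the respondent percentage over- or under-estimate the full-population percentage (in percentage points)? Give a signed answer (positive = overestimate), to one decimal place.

Nonresponse fraction = 1 − 0.77 = 0.23.
Bias = (nonresponse fraction) × (respondent percentage − nonrespondent percentage)
     = 0.23 × (84.3 − 75.5) = 0.23 × 8.8 = 2.024.

+2.0 percentage points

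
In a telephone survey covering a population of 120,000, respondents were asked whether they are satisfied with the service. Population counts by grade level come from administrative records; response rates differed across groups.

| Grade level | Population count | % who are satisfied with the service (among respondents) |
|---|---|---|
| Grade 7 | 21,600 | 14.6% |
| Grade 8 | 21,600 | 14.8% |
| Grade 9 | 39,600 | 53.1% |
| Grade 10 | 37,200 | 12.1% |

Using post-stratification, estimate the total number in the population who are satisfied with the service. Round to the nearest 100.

Each cell contributes its population count × the respondent rate:
  Grade 7: 21,600 × 14.6% = 3153.6
  Grade 8: 21,600 × 14.8% = 3196.8
  Grade 9: 39,600 × 53.1% = 21027.6
  Grade 10: 37,200 × 12.1% = 4501.2
Estimated total = 31879.2 → 31,900.

31,900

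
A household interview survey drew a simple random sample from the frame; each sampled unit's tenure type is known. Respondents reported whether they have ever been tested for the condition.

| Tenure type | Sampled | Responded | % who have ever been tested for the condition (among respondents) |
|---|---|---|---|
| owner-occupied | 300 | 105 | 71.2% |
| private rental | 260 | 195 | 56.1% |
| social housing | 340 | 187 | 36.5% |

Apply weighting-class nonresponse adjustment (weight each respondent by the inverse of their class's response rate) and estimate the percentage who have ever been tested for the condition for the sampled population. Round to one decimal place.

53.7%

Response rates by class: owner-occupied 105/300 = 35%, private rental 195/260 = 75%, social housing 187/340 = 55%.
Inverse-response-rate weighting restores each class to its sampled count, so class totals weight by n_sampled:
  owner-occupied: 300 × 71.2 = 21,360
  private rental: 260 × 56.1 = 14,586
  social housing: 340 × 36.5 = 12,410
Adjusted estimate = 48,356 / 900 = 53.7289 → 53.7%.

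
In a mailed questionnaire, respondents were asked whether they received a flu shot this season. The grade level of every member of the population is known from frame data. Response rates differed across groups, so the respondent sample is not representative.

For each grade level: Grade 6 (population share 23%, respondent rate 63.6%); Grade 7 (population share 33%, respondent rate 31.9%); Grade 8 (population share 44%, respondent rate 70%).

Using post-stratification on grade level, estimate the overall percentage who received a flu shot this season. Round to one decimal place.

Reweight to the known grade level distribution:
  Grade 6: 0.23 × 63.6 = 14.628
  Grade 7: 0.33 × 31.9 = 10.527
  Grade 8: 0.44 × 70 = 30.8
Post-stratified estimate = 55.955 → 56.0%.

56.0%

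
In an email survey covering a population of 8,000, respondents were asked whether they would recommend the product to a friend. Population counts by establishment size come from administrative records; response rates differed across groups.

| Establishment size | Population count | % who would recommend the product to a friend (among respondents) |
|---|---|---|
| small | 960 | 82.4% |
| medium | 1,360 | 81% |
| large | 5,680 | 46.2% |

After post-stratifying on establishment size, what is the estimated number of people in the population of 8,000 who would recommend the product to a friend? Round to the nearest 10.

4,520

Each cell contributes its population count × the respondent rate:
  small: 960 × 82.4% = 791.04
  medium: 1,360 × 81% = 1101.6
  large: 5,680 × 46.2% = 2624.16
Estimated total = 4516.8 → 4,520.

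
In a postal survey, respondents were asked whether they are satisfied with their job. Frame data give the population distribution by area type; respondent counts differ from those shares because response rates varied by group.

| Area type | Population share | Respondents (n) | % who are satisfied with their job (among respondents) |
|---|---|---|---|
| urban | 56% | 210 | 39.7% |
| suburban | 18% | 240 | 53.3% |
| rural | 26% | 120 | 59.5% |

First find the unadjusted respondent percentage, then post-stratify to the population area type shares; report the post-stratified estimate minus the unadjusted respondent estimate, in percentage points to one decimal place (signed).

Without adjustment, the pooled respondent share is:
  (210/570)×39.7 + (240/570)×53.3 + (120/570)×59.5 = 49.5947%
Reweighting by population area type shares:
  0.56×39.7 + 0.18×53.3 + 0.26×59.5 = 47.296%
Difference = 47.296 − 49.5947 = -2.2987 pp.

-2.3 percentage points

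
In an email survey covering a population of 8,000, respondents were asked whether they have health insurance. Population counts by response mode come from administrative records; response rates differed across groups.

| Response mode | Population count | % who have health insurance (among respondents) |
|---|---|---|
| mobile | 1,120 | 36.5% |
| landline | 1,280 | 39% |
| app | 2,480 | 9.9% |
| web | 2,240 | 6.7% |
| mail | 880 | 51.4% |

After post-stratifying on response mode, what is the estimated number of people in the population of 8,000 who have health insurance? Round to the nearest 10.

1,760

Apply each group's respondent rate to its population count:
  mobile: 1,120 × 36.5% = 408.8
  landline: 1,280 × 39% = 499.2
  app: 2,480 × 9.9% = 245.52
  web: 2,240 × 6.7% = 150.08
  mail: 880 × 51.4% = 452.32
Estimated total = 1755.92 → 1,760.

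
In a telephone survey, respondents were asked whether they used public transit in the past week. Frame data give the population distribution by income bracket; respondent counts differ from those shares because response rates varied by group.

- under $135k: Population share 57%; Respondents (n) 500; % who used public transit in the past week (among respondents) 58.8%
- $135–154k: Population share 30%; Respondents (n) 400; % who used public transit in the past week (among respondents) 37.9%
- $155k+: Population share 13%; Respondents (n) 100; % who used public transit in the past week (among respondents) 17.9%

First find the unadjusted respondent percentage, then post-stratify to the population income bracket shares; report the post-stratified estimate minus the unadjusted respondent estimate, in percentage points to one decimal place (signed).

+0.9 percentage points

Without adjustment, the pooled respondent share is:
  (500/1000)×58.8 + (400/1000)×37.9 + (100/1000)×17.9 = 46.35%
Post-stratified estimate weights by population shares:
  0.57×58.8 + 0.3×37.9 + 0.13×17.9 = 47.213%
Difference = 47.213 − 46.35 = 0.863 pp.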